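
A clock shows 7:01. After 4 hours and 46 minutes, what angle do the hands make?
First find the time 4 hours and 46 minutes after 7:01.
Total minutes: 7 x 60 + 1 + 4 x 60 + 46 = 707.
707 mod 720 = 707 minutes = 11:47.
Now compute the angle at 11:47:
Hour hand: 11 x 30 + 47 x 0.5 = 353.5 degrees
Minute hand: 47 x 6 = 282 degrees
Difference: |353.5 - 282| = 71.5 degrees
The angle is 71.5 degrees

Final answer: 71.5 degrees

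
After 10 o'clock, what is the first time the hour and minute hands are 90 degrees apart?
At t minutes past 10:00, the hour hand is at 30 x 10 + 0.5t degrees and the minute hand is at 6t degrees.
The smaller angle between them is 90 degrees when |30H - 5.5t| = 90 or |30H - 5.5t| = 270.
With H = 10, solve 30 x 10 - 5.5t = +/- target for each target:
  t = (30 x 10 - 90) / 5.5 = 38.18
  t = (30 x 10 + 90) / 5.5 = 70.91 (outside (0, 60))
  t = (30 x 10 - 270) / 5.5 = 5.45
  t = (30 x 10 + 270) / 5.5 = 103.64 (outside (0, 60))
Valid solutions in (0, 60): {5.45, 38.18} minutes.
The first occurrence is t = 5.45 minutes.
The hands form a 90-degree angle at 5.45 minutes past 10:00.

Final answer: 5.45 minutes past 10:00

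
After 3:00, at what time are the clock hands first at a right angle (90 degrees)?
At t minutes past 3:00, the hour hand is at 30 x 3 + 0.5t degrees and the minute hand is at 6t degrees.
The smaller angle between them is 90 degrees when |30H - 5.5t| = 90 or |30H - 5.5t| = 270.
With H = 3, solve 30 x 3 - 5.5t = +/- target for each target:
  t = (30 x 3 - 90) / 5.5 = 0 (outside (0, 60))
  t = (30 x 3 + 90) / 5.5 = 32.73
  t = (30 x 3 - 270) / 5.5 = -32.73 (outside (0, 60))
  t = (30 x 3 + 270) / 5.5 = 65.45 (outside (0, 60))
Valid solutions in (0, 60): {32.73} minutes.
First occurrence: t = 32.73 minutes.
The hands are at right angles at 32.73 minutes past 3:00.

Final answer: 32.73 minutes past 3:00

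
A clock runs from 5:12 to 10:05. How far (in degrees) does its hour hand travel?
The hour hand moves 0.5 degrees per minute.
Time elapsed: 10:05 - 5:12 = 293 minutes
Angular displacement: 293 x 0.5 = 146.5 degrees

Final answer: 146.5 degrees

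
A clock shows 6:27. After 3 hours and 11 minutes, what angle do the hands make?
First find the time 3 hours and 11 minutes after 6:27.
Total minutes: 6 x 60 + 27 + 3 x 60 + 11 = 578.
578 mod 720 = 578 minutes = 9:38.
Now compute the angle at 9:38:
Hour hand: 9 x 30 + 38 x 0.5 = 289 degrees
Minute hand: 38 x 6 = 228 degrees
Difference: |289 - 228| = 61 degrees
The angle is 61 degrees

Final answer: 61 degrees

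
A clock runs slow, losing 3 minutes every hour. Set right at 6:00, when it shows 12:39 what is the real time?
For every 60 true minutes, the faulty clock advances 57 minutes, so 1 faulty-clock minute corresponds to 60/57 true minutes.
From 6:00 to 12:39 on the faulty dial is 399 minutes.
True elapsed: 399 x 60/57 = 420 minutes = 7 hours.
True time: 6:00 + 7 hours = 1:00.

Final answer: 1:00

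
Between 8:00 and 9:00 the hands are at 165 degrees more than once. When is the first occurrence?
At t minutes past 8:00, the hour hand is at 30 x 8 + 0.5t degrees and the minute hand is at 6t degrees.
The smaller angle between them is 165 degrees when |30H - 5.5t| = 165 or |30H - 5.5t| = 195.
With H = 8, solve 30 x 8 - 5.5t = +/- target for each target:
  t = (30 x 8 - 165) / 5.5 = 13.64
  t = (30 x 8 + 165) / 5.5 = 73.64 (outside (0, 60))
  t = (30 x 8 - 195) / 5.5 = 8.18
  t = (30 x 8 + 195) / 5.5 = 79.09 (outside (0, 60))
Valid solutions in (0, 60): {8.18, 13.64} minutes.
The first occurrence is t = 8.18 minutes.
The hands form a 165-degree angle at 8.18 minutes past 8:00.

Final answer: 8.18 minutes past 8:00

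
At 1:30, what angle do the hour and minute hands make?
Hour hand position: 1 x 30 + 30 x 0.5 = 45 degrees
Minute hand position: 30 x 6 = 180 degrees
Difference: |45 - 180| = 135 degrees
The angle between the hands is 135 degrees

Final answer: 135 degrees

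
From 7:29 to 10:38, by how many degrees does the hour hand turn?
The hour hand moves 0.5 degrees per minute.
Time elapsed: 10:38 - 7:29 = 189 minutes
Angular displacement: 189 x 0.5 = 94.5 degrees

Final answer: 94.5 degrees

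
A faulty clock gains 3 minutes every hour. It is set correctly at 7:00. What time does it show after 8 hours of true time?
For every 60 true minutes, the faulty clock advances 60 + 3 = 63 minutes.
True elapsed: 8 hours = 480 minutes.
Faulty clock advances: 480 x 63/60 = 504 minutes (drift: 24 minutes ahead).
Shown time: 7:00 + 504 minutes = 3:24.

Final answer: 3:24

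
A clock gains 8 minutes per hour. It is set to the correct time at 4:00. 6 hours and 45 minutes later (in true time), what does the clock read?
For every 60 true minutes, the faulty clock advances 60 + 8 = 68 minutes.
True elapsed: 6 hours and 45 minutes = 405 minutes.
Faulty clock advances: 405 x 68/60 = 459 minutes (drift: 54 minutes ahead).
Shown time: 4:00 + 459 minutes = 11:39.

Final answer: 11:39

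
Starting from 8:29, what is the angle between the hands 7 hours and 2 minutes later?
First find the time 7 hours and 2 minutes after 8:29.
Total minutes: 8 x 60 + 29 + 7 x 60 + 2 = 931.
931 mod 720 = 211 minutes = 3:31.
Now compute the angle at 3:31:
Hour hand: 3 x 30 + 31 x 0.5 = 105.5 degrees
Minute hand: 31 x 6 = 186 degrees
Difference: |105.5 - 186| = 80.5 degrees
The angle is 80.5 degrees

Final answer: 80.5 degrees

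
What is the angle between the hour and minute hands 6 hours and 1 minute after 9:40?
First find the time 6 hours and 1 minute after 9:40.
Total minutes: 9 x 60 + 40 + 6 x 60 + 1 = 941.
941 mod 720 = 221 minutes = 3:41.
Now compute the angle at 3:41:
Hour hand: 3 x 30 + 41 x 0.5 = 110.5 degrees
Minute hand: 41 x 6 = 246 degrees
Difference: |110.5 - 246| = 135.5 degrees
The angle is 135.5 degrees

Final answer: 135.5 degrees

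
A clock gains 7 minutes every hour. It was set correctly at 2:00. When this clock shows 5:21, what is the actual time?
For every 60 true minutes, the faulty clock advances 67 minutes, so 1 faulty-clock minute corresponds to 60/67 true minutes.
From 2:00 to 5:21 on the faulty dial is 201 minutes.
True elapsed: 201 x 60/67 = 180 minutes = 3 hours.
True time: 2:00 + 3 hours = 5:00.

Final answer: 5:00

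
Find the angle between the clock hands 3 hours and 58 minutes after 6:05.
First find the time 3 hours and 58 minutes after 6:05.
Total minutes: 6 x 60 + 5 + 3 x 60 + 58 = 603.
603 mod 720 = 603 minutes = 10:03.
Now compute the angle at 10:03:
Hour hand: 10 x 30 + 3 x 0.5 = 301.5 degrees
Minute hand: 3 x 6 = 18 degrees
Difference: |301.5 - 18| = 283.5 degrees
Smaller angle: 360 - 283.5 = 76.5 degrees

Final answer: 76.5 degrees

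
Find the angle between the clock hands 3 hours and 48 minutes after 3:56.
First find the time 3 hours and 48 minutes after 3:56.
Total minutes: 3 x 60 + 56 + 3 x 60 + 48 = 464.
464 mod 720 = 464 minutes = 7:44.
Now compute the angle at 7:44:
Hour hand: 7 x 30 + 44 x 0.5 = 232 degrees
Minute hand: 44 x 6 = 264 degrees
Difference: |232 - 264| = 32 degrees
The angle is 32 degrees

Final answer: 32 degrees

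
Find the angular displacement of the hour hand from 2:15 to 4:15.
The hour hand moves 0.5 degrees per minute.
Time elapsed: 4:15 - 2:15 = 120 minutes
Angular displacement: 120 x 0.5 = 60 degrees

Final answer: 60 degrees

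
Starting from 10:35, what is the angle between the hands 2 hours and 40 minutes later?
First find the time 2 hours and 40 minutes after 10:35.
Total minutes: 10 x 60 + 35 + 2 x 60 + 40 = 795.
795 mod 720 = 75 minutes = 1:15.
Now compute the angle at 1:15:
Hour hand: 1 x 30 + 15 x 0.5 = 37.5 degrees
Minute hand: 15 x 6 = 90 degrees
Difference: |37.5 - 90| = 52.5 degrees
The angle is 52.5 degrees

Final answer: 52.5 degrees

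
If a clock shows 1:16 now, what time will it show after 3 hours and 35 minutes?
Starting time: 1:16
Adding 35 minutes to 16 minutes: 16 + 35 = 51 minutes
Adding 3 hours: 1 + 3 = 4
Final time: 4:51

Final answer: 4:51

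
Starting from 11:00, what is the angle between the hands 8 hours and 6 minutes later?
First find the time 8 hours and 6 minutes after 11:00.
Total minutes: 11 x 60 + 0 + 8 x 60 + 6 = 1146.
1146 mod 720 = 426 minutes = 7:06.
Now compute the angle at 7:06:
Hour hand: 7 x 30 + 6 x 0.5 = 213 degrees
Minute hand: 6 x 6 = 36 degrees
Difference: |213 - 36| = 177 degrees
The angle is 177 degrees

Final answer: 177 degrees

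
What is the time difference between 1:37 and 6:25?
From 1:37 to 6:25:
(6 x 60 + 25) - (1 x 60 + 37) = 385 - 97 = 288 minutes
= 4 hours and 48 minutes

Final answer: 4 hours and 48 minutes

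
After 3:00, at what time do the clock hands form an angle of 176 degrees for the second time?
At t minutes past 3:00, the hour hand is at 30 x 3 + 0.5t degrees and the minute hand is at 6t degrees.
The smaller angle between them is 176 degrees when |30H - 5.5t| = 176 or |30H - 5.5t| = 184.
With H = 3, solve 30 x 3 - 5.5t = +/- target for each target:
  t = (30 x 3 - 176) / 5.5 = -15.64 (outside (0, 60))
  t = (30 x 3 + 176) / 5.5 = 48.36
  t = (30 x 3 - 184) / 5.5 = -17.09 (outside (0, 60))
  t = (30 x 3 + 184) / 5.5 = 49.82
Valid solutions in (0, 60): {48.36, 49.82} minutes.
The second occurrence is t = 49.82 minutes.
The hands form a 176-degree angle at 49.82 minutes past 3:00.

Final answer: 49.82 minutes past 3:00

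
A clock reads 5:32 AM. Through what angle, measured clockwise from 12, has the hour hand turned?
The hour hand moves 30 degrees per hour and 0.5 degrees per minute.
At 5:32: (5) x 30 + 32 x 0.5 = 150 + 16 = 166 degrees

Final answer: 166 degrees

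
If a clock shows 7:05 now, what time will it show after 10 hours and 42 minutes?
Starting time: 7:05
Adding 42 minutes to 5 minutes: 5 + 42 = 47 minutes
Adding 10 hours: 7 + 10 = 17 - 12 = 5
Final time: 5:47

Final answer: 5:47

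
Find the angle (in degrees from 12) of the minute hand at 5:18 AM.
The minute hand moves 6 degrees per minute.
At 5:18: 18 x 6 = 108 degrees

Final answer: 108 degrees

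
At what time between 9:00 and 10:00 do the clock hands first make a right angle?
At t minutes past 9:00, the hour hand is at 30 x 9 + 0.5t degrees and the minute hand is at 6t degrees.
The smaller angle between them is 90 degrees when |30H - 5.5t| = 90 or |30H - 5.5t| = 270.
With H = 9, solve 30 x 9 - 5.5t = +/- target for each target:
  t = (30 x 9 - 90) / 5.5 = 32.73
  t = (30 x 9 + 90) / 5.5 = 65.45 (outside (0, 60))
  t = (30 x 9 - 270) / 5.5 = 0 (outside (0, 60))
  t = (30 x 9 + 270) / 5.5 = 98.18 (outside (0, 60))
Valid solutions in (0, 60): {32.73} minutes.
First occurrence: t = 32.73 minutes.
The hands are at right angles at 32.73 minutes past 9:00.

Final answer: 32.73 minutes past 9:00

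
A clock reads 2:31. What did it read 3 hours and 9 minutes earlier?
Starting time: 2:31 = 151 total minutes past 12:00
Subtracting: 3 hours and 9 minutes = 189 minutes
151 - 189 = -38 (negative, add 12 hours = 720) = 682 minutes
= 11 hours and 22 minutes past 12:00 = 11:22

Final answer: 11:22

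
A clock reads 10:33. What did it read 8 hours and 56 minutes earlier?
Starting time: 10:33 = 633 total minutes past 12:00
Subtracting: 8 hours and 56 minutes = 536 minutes
633 - 536 = 97 minutes
= 1 hour and 37 minutes past 12:00 = 1:37

Final answer: 1:37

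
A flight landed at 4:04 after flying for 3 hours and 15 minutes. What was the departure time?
Starting time: 4:04 = 244 total minutes past 12:00
Subtracting: 3 hours and 15 minutes = 195 minutes
244 - 195 = 49 minutes
= 49 minutes past 12:00 = 12:49

Final answer: 12:49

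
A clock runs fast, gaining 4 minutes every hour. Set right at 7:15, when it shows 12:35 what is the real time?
For every 60 true minutes, the faulty clock advances 64 minutes, so 1 faulty-clock minute corresponds to 60/64 true minutes.
From 7:15 to 12:35 on the faulty dial is 320 minutes.
True elapsed: 320 x 60/64 = 300 minutes = 5 hours.
True time: 7:15 + 5 hours = 12:15.

Final answer: 12:15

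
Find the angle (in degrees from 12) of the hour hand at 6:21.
The hour hand moves 30 degrees per hour and 0.5 degrees per minute.
At 6:21: (6) x 30 + 21 x 0.5 = 180 + 10.5 = 190.5 degrees

Final answer: 190.5 degrees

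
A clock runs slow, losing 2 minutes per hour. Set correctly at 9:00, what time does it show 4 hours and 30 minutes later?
For every 60 true minutes, the faulty clock advances 60 - 2 = 58 minutes.
True elapsed: 4 hours and 30 minutes = 270 minutes.
Faulty clock advances: 270 x 58/60 = 261 minutes (drift: 9 minutes behind).
Shown time: 9:00 + 261 minutes = 1:21.

Final answer: 1:21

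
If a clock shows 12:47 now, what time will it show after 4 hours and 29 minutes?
Starting time: 12:47
Adding 29 minutes to 47 minutes: 47 + 29 = 76 minutes = 1 hour and 16 minutes
Adding 4 hours: 12 + 4 + 1 (carry) = 17 - 12 = 5
Final time: 5:16

Final answer: 5:16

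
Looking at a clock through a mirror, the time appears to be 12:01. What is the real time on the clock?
Reflection across the vertical (12-6) axis maps a hand at angle A degrees to (360 - A) degrees, which sends a reading of T minutes past 12:00 to (720 - T) minutes past 12:00.
Mirror reads 12:01 = 1 minutes past 12:00.
Actual time: (720 - 1) mod 720 = 719 minutes = 11:59.

Final answer: 11:59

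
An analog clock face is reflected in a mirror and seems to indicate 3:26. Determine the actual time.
Reflection across the vertical (12-6) axis maps a hand at angle A degrees to (360 - A) degrees, which sends a reading of T minutes past 12:00 to (720 - T) minutes past 12:00.
Mirror reads 3:26 = 206 minutes past 12:00.
Actual time: (720 - 206) mod 720 = 514 minutes = 8:34.

Final answer: 8:34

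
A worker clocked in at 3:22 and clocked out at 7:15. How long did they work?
From 3:22 to 7:15:
(7 x 60 + 15) - (3 x 60 + 22) = 435 - 202 = 233 minutes
= 3 hours and 53 minutes

Final answer: 3 hours and 53 minutes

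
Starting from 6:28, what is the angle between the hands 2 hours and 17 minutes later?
First find the time 2 hours and 17 minutes after 6:28.
Total minutes: 6 x 60 + 28 + 2 x 60 + 17 = 525.
525 mod 720 = 525 minutes = 8:45.
Now compute the angle at 8:45:
Hour hand: 8 x 30 + 45 x 0.5 = 262.5 degrees
Minute hand: 45 x 6 = 270 degrees
Difference: |262.5 - 270| = 7.5 degrees
The angle is 7.5 degrees

Final answer: 7.5 degrees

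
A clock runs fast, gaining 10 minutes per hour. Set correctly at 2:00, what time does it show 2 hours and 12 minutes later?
For every 60 true minutes, the faulty clock advances 60 + 10 = 70 minutes.
True elapsed: 2 hours and 12 minutes = 132 minutes.
Faulty clock advances: 132 x 70/60 = 154 minutes (drift: 22 minutes ahead).
Shown time: 2:00 + 154 minutes = 4:34.

Final answer: 4:34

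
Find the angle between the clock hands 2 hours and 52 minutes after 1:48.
First find the time 2 hours and 52 minutes after 1:48.
Total minutes: 1 x 60 + 48 + 2 x 60 + 52 = 280.
280 mod 720 = 280 minutes = 4:40.
Now compute the angle at 4:40:
Hour hand: 4 x 30 + 40 x 0.5 = 140 degrees
Minute hand: 40 x 6 = 240 degrees
Difference: |140 - 240| = 100 degrees
The angle is 100 degrees

Final answer: 100 degrees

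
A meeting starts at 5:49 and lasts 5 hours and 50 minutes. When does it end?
Starting time: 5:49
Adding 50 minutes to 49 minutes: 49 + 50 = 99 minutes = 1 hour and 39 minutes
Adding 5 hours: 5 + 5 + 1 (carry) = 11
Final time: 11:39

Final answer: 11:39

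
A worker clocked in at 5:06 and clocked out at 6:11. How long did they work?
From 5:06 to 6:11:
(6 x 60 + 11) - (5 x 60 + 6) = 371 - 306 = 65 minutes
= 1 hour and 5 minutes

Final answer: 1 hour and 5 minutes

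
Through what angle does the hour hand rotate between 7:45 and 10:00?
The hour hand moves 0.5 degrees per minute.
Time elapsed: 10:00 - 7:45 = 135 minutes
Angular displacement: 135 x 0.5 = 67.5 degrees

Final answer: 67.5 degrees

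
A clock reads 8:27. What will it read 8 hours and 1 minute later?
Starting time: 8:27
Adding 1 minute to 27 minutes: 27 + 1 = 28 minutes
Adding 8 hours: 8 + 8 = 16 - 12 = 4
Final time: 4:28

Final answer: 4:28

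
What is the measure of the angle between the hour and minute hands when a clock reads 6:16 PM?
Hour hand position: 6 x 30 + 16 x 0.5 = 188 degrees
Minute hand position: 16 x 6 = 96 degrees
Difference: |188 - 96| = 92 degrees
The angle between the hands is 92 degrees

Final answer: 92 degrees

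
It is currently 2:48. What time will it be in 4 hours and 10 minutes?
Starting time: 2:48
Adding 10 minutes to 48 minutes: 48 + 10 = 58 minutes
Adding 4 hours: 2 + 4 = 6
Final time: 6:58

Final answer: 6:58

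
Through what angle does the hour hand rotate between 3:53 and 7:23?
The hour hand moves 0.5 degrees per minute.
Time elapsed: 7:23 - 3:53 = 210 minutes
Angular displacement: 210 x 0.5 = 105 degrees

Final answer: 105 degrees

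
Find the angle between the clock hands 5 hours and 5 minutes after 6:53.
First find the time 5 hours and 5 minutes after 6:53.
Total minutes: 6 x 60 + 53 + 5 x 60 + 5 = 718.
718 mod 720 = 718 minutes = 11:58.
Now compute the angle at 11:58:
Hour hand: 11 x 30 + 58 x 0.5 = 359 degrees
Minute hand: 58 x 6 = 348 degrees
Difference: |359 - 348| = 11 degrees
The angle is 11 degrees

Final answer: 11 degrees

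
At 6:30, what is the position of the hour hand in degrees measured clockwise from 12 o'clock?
The hour hand moves 30 degrees per hour and 0.5 degrees per minute.
At 6:30: (6) x 30 + 30 x 0.5 = 180 + 15 = 195 degrees

Final answer: 195 degrees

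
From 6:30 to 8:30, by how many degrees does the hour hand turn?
The hour hand moves 0.5 degrees per minute.
Time elapsed: 8:30 - 6:30 = 120 minutes
Angular displacement: 120 x 0.5 = 60 degrees

Final answer: 60 degrees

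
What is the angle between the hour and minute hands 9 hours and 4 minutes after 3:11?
First find the time 9 hours and 4 minutes after 3:11.
Total minutes: 3 x 60 + 11 + 9 x 60 + 4 = 735.
735 mod 720 = 15 minutes = 12:15.
Now compute the angle at 12:15:
Hour hand: 0 x 30 + 15 x 0.5 = 7.5 degrees
Minute hand: 15 x 6 = 90 degrees
Difference: |7.5 - 90| = 82.5 degrees
The angle is 82.5 degrees

Final answer: 82.5 degrees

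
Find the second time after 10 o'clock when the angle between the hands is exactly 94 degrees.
At t minutes past 10:00, the hour hand is at 30 x 10 + 0.5t degrees and the minute hand is at 6t degrees.
The smaller angle between them is 94 degrees when |30H - 5.5t| = 94 or |30H - 5.5t| = 266.
With H = 10, solve 30 x 10 - 5.5t = +/- target for each target:
  t = (30 x 10 - 94) / 5.5 = 37.45
  t = (30 x 10 + 94) / 5.5 = 71.64 (outside (0, 60))
  t = (30 x 10 - 266) / 5.5 = 6.18
  t = (30 x 10 + 266) / 5.5 = 102.91 (outside (0, 60))
Valid solutions in (0, 60): {6.18, 37.45} minutes.
The second occurrence is t = 37.45 minutes.
The hands form a 94-degree angle at 37.45 minutes past 10:00.

Final answer: 37.45 minutes past 10:00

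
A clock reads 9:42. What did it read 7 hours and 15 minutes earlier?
Starting time: 9:42 = 582 total minutes past 12:00
Subtracting: 7 hours and 15 minutes = 435 minutes
582 - 435 = 147 minutes
= 2 hours and 27 minutes past 12:00 = 2:27

Final answer: 2:27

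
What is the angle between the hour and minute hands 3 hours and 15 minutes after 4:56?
First find the time 3 hours and 15 minutes after 4:56.
Total minutes: 4 x 60 + 56 + 3 x 60 + 15 = 491.
491 mod 720 = 491 minutes = 8:11.
Now compute the angle at 8:11:
Hour hand: 8 x 30 + 11 x 0.5 = 245.5 degrees
Minute hand: 11 x 6 = 66 degrees
Difference: |245.5 - 66| = 179.5 degrees
The angle is 179.5 degrees

Final answer: 179.5 degrees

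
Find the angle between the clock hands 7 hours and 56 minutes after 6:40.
First find the time 7 hours and 56 minutes after 6:40.
Total minutes: 6 x 60 + 40 + 7 x 60 + 56 = 876.
876 mod 720 = 156 minutes = 2:36.
Now compute the angle at 2:36:
Hour hand: 2 x 30 + 36 x 0.5 = 78 degrees
Minute hand: 36 x 6 = 216 degrees
Difference: |78 - 216| = 138 degrees
The angle is 138 degrees

Final answer: 138 degrees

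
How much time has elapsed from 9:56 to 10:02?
From 9:56 to 10:02:
(10 x 60 + 2) - (9 x 60 + 56) = 602 - 596 = 6 minutes
= 6 minutes

Final answer: 6 minutes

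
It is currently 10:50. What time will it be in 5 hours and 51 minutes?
Starting time: 10:50
Adding 51 minutes to 50 minutes: 50 + 51 = 101 minutes = 1 hour and 41 minutes
Adding 5 hours: 10 + 5 + 1 (carry) = 16 - 12 = 4
Final time: 4:41

Final answer: 4:41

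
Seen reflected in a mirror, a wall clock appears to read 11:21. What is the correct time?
Reflection across the vertical (12-6) axis maps a hand at angle A degrees to (360 - A) degrees, which sends a reading of T minutes past 12:00 to (720 - T) minutes past 12:00.
Mirror reads 11:21 = 681 minutes past 12:00.
Actual time: (720 - 681) mod 720 = 39 minutes = 12:39.

Final answer: 12:39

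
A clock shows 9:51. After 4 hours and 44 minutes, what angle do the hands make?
First find the time 4 hours and 44 minutes after 9:51.
Total minutes: 9 x 60 + 51 + 4 x 60 + 44 = 875.
875 mod 720 = 155 minutes = 2:35.
Now compute the angle at 2:35:
Hour hand: 2 x 30 + 35 x 0.5 = 77.5 degrees
Minute hand: 35 x 6 = 210 degrees
Difference: |77.5 - 210| = 132.5 degrees
The angle is 132.5 degrees

Final answer: 132.5 degrees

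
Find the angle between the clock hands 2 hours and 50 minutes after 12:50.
First find the time 2 hours and 50 minutes after 12:50.
Total minutes: 12 x 60 + 50 + 2 x 60 + 50 = 940.
940 mod 720 = 220 minutes = 3:40.
Now compute the angle at 3:40:
Hour hand: 3 x 30 + 40 x 0.5 = 110 degrees
Minute hand: 40 x 6 = 240 degrees
Difference: |110 - 240| = 130 degrees
The angle is 130 degrees

Final answer: 130 degrees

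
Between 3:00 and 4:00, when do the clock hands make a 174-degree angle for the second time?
At t minutes past 3:00, the hour hand is at 30 x 3 + 0.5t degrees and the minute hand is at 6t degrees.
The smaller angle between them is 174 degrees when |30H - 5.5t| = 174 or |30H - 5.5t| = 186.
With H = 3, solve 30 x 3 - 5.5t = +/- target for each target:
  t = (30 x 3 - 174) / 5.5 = -15.27 (outside (0, 60))
  t = (30 x 3 + 174) / 5.5 = 48
  t = (30 x 3 - 186) / 5.5 = -17.45 (outside (0, 60))
  t = (30 x 3 + 186) / 5.5 = 50.18
Valid solutions in (0, 60): {48, 50.18} minutes.
The second occurrence is t = 50.18 minutes.
The hands form a 174-degree angle at 50.18 minutes past 3:00.

Final answer: 50.18 minutes past 3:00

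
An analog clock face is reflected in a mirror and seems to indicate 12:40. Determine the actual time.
Reflection across the vertical (12-6) axis maps a hand at angle A degrees to (360 - A) degrees, which sends a reading of T minutes past 12:00 to (720 - T) minutes past 12:00.
Mirror reads 12:40 = 40 minutes past 12:00.
Actual time: (720 - 40) mod 720 = 680 minutes = 11:20.

Final answer: 11:20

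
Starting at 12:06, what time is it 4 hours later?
Starting time: 12:06
Adding 0 minutes to 6 minutes: 6 + 0 = 6 minutes
Adding 4 hours: 12 + 4 = 16 - 12 = 4
Final time: 4:06

Final answer: 4:06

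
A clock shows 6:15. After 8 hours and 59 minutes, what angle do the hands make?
First find the time 8 hours and 59 minutes after 6:15.
Total minutes: 6 x 60 + 15 + 8 x 60 + 59 = 914.
914 mod 720 = 194 minutes = 3:14.
Now compute the angle at 3:14:
Hour hand: 3 x 30 + 14 x 0.5 = 97 degrees
Minute hand: 14 x 6 = 84 degrees
Difference: |97 - 84| = 13 degrees
The angle is 13 degrees

Final answer: 13 degrees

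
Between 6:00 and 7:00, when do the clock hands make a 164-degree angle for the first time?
At t minutes past 6:00, the hour hand is at 30 x 6 + 0.5t degrees and the minute hand is at 6t degrees.
The smaller angle between them is 164 degrees when |30H - 5.5t| = 164 or |30H - 5.5t| = 196.
With H = 6, solve 30 x 6 - 5.5t = +/- target for each target:
  t = (30 x 6 - 164) / 5.5 = 2.91
  t = (30 x 6 + 164) / 5.5 = 62.55 (outside (0, 60))
  t = (30 x 6 - 196) / 5.5 = -2.91 (outside (0, 60))
  t = (30 x 6 + 196) / 5.5 = 68.36 (outside (0, 60))
Valid solutions in (0, 60): {2.91} minutes.
The first occurrence is t = 2.91 minutes.
The hands form a 164-degree angle at 2.91 minutes past 6:00.

Final answer: 2.91 minutes past 6:00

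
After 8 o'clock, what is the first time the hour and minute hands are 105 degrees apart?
At t minutes past 8:00, the hour hand is at 30 x 8 + 0.5t degrees and the minute hand is at 6t degrees.
The smaller angle between them is 105 degrees when |30H - 5.5t| = 105 or |30H - 5.5t| = 255.
With H = 8, solve 30 x 8 - 5.5t = +/- target for each target:
  t = (30 x 8 - 105) / 5.5 = 24.55
  t = (30 x 8 + 105) / 5.5 = 62.73 (outside (0, 60))
  t = (30 x 8 - 255) / 5.5 = -2.73 (outside (0, 60))
  t = (30 x 8 + 255) / 5.5 = 90 (outside (0, 60))
Valid solutions in (0, 60): {24.55} minutes.
The first occurrence is t = 24.55 minutes.
The hands form a 105-degree angle at 24.55 minutes past 8:00.

Final answer: 24.55 minutes past 8:00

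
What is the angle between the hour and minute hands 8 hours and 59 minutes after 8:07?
First find the time 8 hours and 59 minutes after 8:07.
Total minutes: 8 x 60 + 7 + 8 x 60 + 59 = 1026.
1026 mod 720 = 306 minutes = 5:06.
Now compute the angle at 5:06:
Hour hand: 5 x 30 + 6 x 0.5 = 153 degrees
Minute hand: 6 x 6 = 36 degrees
Difference: |153 - 36| = 117 degrees
The angle is 117 degrees

Final answer: 117 degrees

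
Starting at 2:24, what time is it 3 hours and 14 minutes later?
Starting time: 2:24
Adding 14 minutes to 24 minutes: 24 + 14 = 38 minutes
Adding 3 hours: 2 + 3 = 5
Final time: 5:38

Final answer: 5:38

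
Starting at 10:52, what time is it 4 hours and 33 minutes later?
Starting time: 10:52
Adding 33 minutes to 52 minutes: 52 + 33 = 85 minutes = 1 hour and 25 minutes
Adding 4 hours: 10 + 4 + 1 (carry) = 15 - 12 = 3
Final time: 3:25

Final answer: 3:25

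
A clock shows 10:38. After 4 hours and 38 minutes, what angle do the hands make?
First find the time 4 hours and 38 minutes after 10:38.
Total minutes: 10 x 60 + 38 + 4 x 60 + 38 = 916.
916 mod 720 = 196 minutes = 3:16.
Now compute the angle at 3:16:
Hour hand: 3 x 30 + 16 x 0.5 = 98 degrees
Minute hand: 16 x 6 = 96 degrees
Difference: |98 - 96| = 2 degrees
The angle is 2 degrees

Final answer: 2 degrees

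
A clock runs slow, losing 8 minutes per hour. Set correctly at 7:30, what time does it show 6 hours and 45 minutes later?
For every 60 true minutes, the faulty clock advances 60 - 8 = 52 minutes.
True elapsed: 6 hours and 45 minutes = 405 minutes.
Faulty clock advances: 405 x 52/60 = 351 minutes (drift: 54 minutes behind).
Shown time: 7:30 + 351 minutes = 1:21.

Final answer: 1:21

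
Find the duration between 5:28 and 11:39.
From 5:28 to 11:39:
(11 x 60 + 39) - (5 x 60 + 28) = 699 - 328 = 371 minutes
= 6 hours and 11 minutes

Final answer: 6 hours and 11 minutes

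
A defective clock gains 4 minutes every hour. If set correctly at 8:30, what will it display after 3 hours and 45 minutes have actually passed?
For every 60 true minutes, the faulty clock advances 60 + 4 = 64 minutes.
True elapsed: 3 hours and 45 minutes = 225 minutes.
Faulty clock advances: 225 x 64/60 = 240 minutes (drift: 15 minutes ahead).
Shown time: 8:30 + 240 minutes = 12:30.

Final answer: 12:30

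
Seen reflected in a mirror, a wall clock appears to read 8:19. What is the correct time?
Reflection across the vertical (12-6) axis maps a hand at angle A degrees to (360 - A) degrees, which sends a reading of T minutes past 12:00 to (720 - T) minutes past 12:00.
Mirror reads 8:19 = 499 minutes past 12:00.
Actual time: (720 - 499) mod 720 = 221 minutes = 3:41.

Final answer: 3:41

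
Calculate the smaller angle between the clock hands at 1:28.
Hour hand position: 1 x 30 + 28 x 0.5 = 44 degrees
Minute hand position: 28 x 6 = 168 degrees
Difference: |44 - 168| = 124 degrees
The angle between the hands is 124 degrees

Final answer: 124 degrees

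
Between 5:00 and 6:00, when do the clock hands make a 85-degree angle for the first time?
At t minutes past 5:00, the hour hand is at 30 x 5 + 0.5t degrees and the minute hand is at 6t degrees.
The smaller angle between them is 85 degrees when |30H - 5.5t| = 85 or |30H - 5.5t| = 275.
With H = 5, solve 30 x 5 - 5.5t = +/- target for each target:
  t = (30 x 5 - 85) / 5.5 = 11.82
  t = (30 x 5 + 85) / 5.5 = 42.73
  t = (30 x 5 - 275) / 5.5 = -22.73 (outside (0, 60))
  t = (30 x 5 + 275) / 5.5 = 77.27 (outside (0, 60))
Valid solutions in (0, 60): {11.82, 42.73} minutes.
The first occurrence is t = 11.82 minutes.
The hands form a 85-degree angle at 11.82 minutes past 5:00.

Final answer: 11.82 minutes past 5:00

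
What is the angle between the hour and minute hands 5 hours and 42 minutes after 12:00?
First find the time 5 hours and 42 minutes after 12:00.
Total minutes: 12 x 60 + 0 + 5 x 60 + 42 = 1062.
1062 mod 720 = 342 minutes = 5:42.
Now compute the angle at 5:42:
Hour hand: 5 x 30 + 42 x 0.5 = 171 degrees
Minute hand: 42 x 6 = 252 degrees
Difference: |171 - 252| = 81 degrees
The angle is 81 degrees

Final answer: 81 degrees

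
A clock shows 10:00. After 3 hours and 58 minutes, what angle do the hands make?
First find the time 3 hours and 58 minutes after 10:00.
Total minutes: 10 x 60 + 0 + 3 x 60 + 58 = 838.
838 mod 720 = 118 minutes = 1:58.
Now compute the angle at 1:58:
Hour hand: 1 x 30 + 58 x 0.5 = 59 degrees
Minute hand: 58 x 6 = 348 degrees
Difference: |59 - 348| = 289 degrees
Smaller angle: 360 - 289 = 71 degrees

Final answer: 71 degrees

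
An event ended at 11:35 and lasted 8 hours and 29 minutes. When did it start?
Starting time: 11:35 = 695 total minutes past 12:00
Subtracting: 8 hours and 29 minutes = 509 minutes
695 - 509 = 186 minutes
= 3 hours and 6 minutes past 12:00 = 3:06

Final answer: 3:06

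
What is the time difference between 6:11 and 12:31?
From 6:11 to 12:31:
(12 x 60 + 31) - (6 x 60 + 11) = 751 - 371 = 380 minutes
= 6 hours and 20 minutes

Final answer: 6 hours and 20 minutes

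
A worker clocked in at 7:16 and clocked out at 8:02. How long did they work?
From 7:16 to 8:02:
(8 x 60 + 2) - (7 x 60 + 16) = 482 - 436 = 46 minutes
= 46 minutes

Final answer: 46 minutes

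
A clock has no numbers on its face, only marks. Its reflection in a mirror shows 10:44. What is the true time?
Reflection across the vertical (12-6) axis maps a hand at angle A degrees to (360 - A) degrees, which sends a reading of T minutes past 12:00 to (720 - T) minutes past 12:00.
Mirror reads 10:44 = 644 minutes past 12:00.
Actual time: (720 - 644) mod 720 = 76 minutes = 1:16.

Final answer: 1:16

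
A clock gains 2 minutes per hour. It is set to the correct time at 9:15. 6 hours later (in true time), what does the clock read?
For every 60 true minutes, the faulty clock advances 60 + 2 = 62 minutes.
True elapsed: 6 hours = 360 minutes.
Faulty clock advances: 360 x 62/60 = 372 minutes (drift: 12 minutes ahead).
Shown time: 9:15 + 372 minutes = 3:27.

Final answer: 3:27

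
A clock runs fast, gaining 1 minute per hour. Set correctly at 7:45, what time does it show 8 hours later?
For every 60 true minutes, the faulty clock advances 60 + 1 = 61 minutes.
True elapsed: 8 hours = 480 minutes.
Faulty clock advances: 480 x 61/60 = 488 minutes (drift: 8 minutes ahead).
Shown time: 7:45 + 488 minutes = 3:53.

Final answer: 3:53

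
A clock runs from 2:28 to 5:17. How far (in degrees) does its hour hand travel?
The hour hand moves 0.5 degrees per minute.
Time elapsed: 5:17 - 2:28 = 169 minutes
Angular displacement: 169 x 0.5 = 84.5 degrees

Final answer: 84.5 degrees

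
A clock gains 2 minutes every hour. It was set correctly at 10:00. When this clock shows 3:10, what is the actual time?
For every 60 true minutes, the faulty clock advances 62 minutes, so 1 faulty-clock minute corresponds to 60/62 true minutes.
From 10:00 to 3:10 on the faulty dial is 310 minutes.
True elapsed: 310 x 60/62 = 300 minutes = 5 hours.
True time: 10:00 + 5 hours = 3:00.

Final answer: 3:00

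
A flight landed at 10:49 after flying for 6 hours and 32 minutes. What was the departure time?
Starting time: 10:49 = 649 total minutes past 12:00
Subtracting: 6 hours and 32 minutes = 392 minutes
649 - 392 = 257 minutes
= 4 hours and 17 minutes past 12:00 = 4:17

Final answer: 4:17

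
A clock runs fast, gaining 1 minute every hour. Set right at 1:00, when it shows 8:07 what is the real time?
For every 60 true minutes, the faulty clock advances 61 minutes, so 1 faulty-clock minute corresponds to 60/61 true minutes.
From 1:00 to 8:07 on the faulty dial is 427 minutes.
True elapsed: 427 x 60/61 = 420 minutes = 7 hours.
True time: 1:00 + 7 hours = 8:00.

Final answer: 8:00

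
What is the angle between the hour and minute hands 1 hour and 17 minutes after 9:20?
First find the time 1 hour and 17 minutes after 9:20.
Total minutes: 9 x 60 + 20 + 1 x 60 + 17 = 637.
637 mod 720 = 637 minutes = 10:37.
Now compute the angle at 10:37:
Hour hand: 10 x 30 + 37 x 0.5 = 318.5 degrees
Minute hand: 37 x 6 = 222 degrees
Difference: |318.5 - 222| = 96.5 degrees
The angle is 96.5 degrees

Final answer: 96.5 degrees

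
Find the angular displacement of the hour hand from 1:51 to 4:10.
The hour hand moves 0.5 degrees per minute.
Time elapsed: 4:10 - 1:51 = 139 minutes
Angular displacement: 139 x 0.5 = 69.5 degrees

Final answer: 69.5 degrees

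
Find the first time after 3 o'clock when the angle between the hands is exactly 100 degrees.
At t minutes past 3:00, the hour hand is at 30 x 3 + 0.5t degrees and the minute hand is at 6t degrees.
The smaller angle between them is 100 degrees when |30H - 5.5t| = 100 or |30H - 5.5t| = 260.
With H = 3, solve 30 x 3 - 5.5t = +/- target for each target:
  t = (30 x 3 - 100) / 5.5 = -1.82 (outside (0, 60))
  t = (30 x 3 + 100) / 5.5 = 34.55
  t = (30 x 3 - 260) / 5.5 = -30.91 (outside (0, 60))
  t = (30 x 3 + 260) / 5.5 = 63.64 (outside (0, 60))
Valid solutions in (0, 60): {34.55} minutes.
The first occurrence is t = 34.55 minutes.
The hands form a 100-degree angle at 34.55 minutes past 3:00.

Final answer: 34.55 minutes past 3:00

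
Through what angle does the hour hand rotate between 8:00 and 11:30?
The hour hand moves 0.5 degrees per minute.
Time elapsed: 11:30 - 8:00 = 210 minutes
Angular displacement: 210 x 0.5 = 105 degrees

Final answer: 105 degrees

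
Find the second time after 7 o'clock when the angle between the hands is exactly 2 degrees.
At t minutes past 7:00, the hour hand is at 30 x 7 + 0.5t degrees and the minute hand is at 6t degrees.
The smaller angle between them is 2 degrees when |30H - 5.5t| = 2 or |30H - 5.5t| = 358.
With H = 7, solve 30 x 7 - 5.5t = +/- target for each target:
  t = (30 x 7 - 2) / 5.5 = 37.82
  t = (30 x 7 + 2) / 5.5 = 38.55
  t = (30 x 7 - 358) / 5.5 = -26.91 (outside (0, 60))
  t = (30 x 7 + 358) / 5.5 = 103.27 (outside (0, 60))
Valid solutions in (0, 60): {37.82, 38.55} minutes.
The second occurrence is t = 38.55 minutes.
The hands form a 2-degree angle at 38.55 minutes past 7:00.

Final answer: 38.55 minutes past 7:00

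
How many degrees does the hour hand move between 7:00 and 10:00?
The hour hand moves 0.5 degrees per minute.
Time elapsed: 10:00 - 7:00 = 180 minutes
Angular displacement: 180 x 0.5 = 90 degrees

Final answer: 90 degrees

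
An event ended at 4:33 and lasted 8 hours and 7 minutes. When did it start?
Starting time: 4:33 = 273 total minutes past 12:00
Subtracting: 8 hours and 7 minutes = 487 minutes
273 - 487 = -214 (negative, add 12 hours = 720) = 506 minutes
= 8 hours and 26 minutes past 12:00 = 8:26

Final answer: 8:26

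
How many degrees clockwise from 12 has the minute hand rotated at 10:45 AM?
The minute hand moves 6 degrees per minute.
At 10:45: 45 x 6 = 270 degrees

Final answer: 270 degrees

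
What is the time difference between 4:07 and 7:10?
From 4:07 to 7:10:
(7 x 60 + 10) - (4 x 60 + 7) = 430 - 247 = 183 minutes
= 3 hours and 3 minutes

Final answer: 3 hours and 3 minutes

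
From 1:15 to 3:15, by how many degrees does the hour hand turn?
The hour hand moves 0.5 degrees per minute.
Time elapsed: 3:15 - 1:15 = 120 minutes
Angular displacement: 120 x 0.5 = 60 degrees

Final answer: 60 degrees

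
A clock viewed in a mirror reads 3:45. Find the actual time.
Reflection across the vertical (12-6) axis maps a hand at angle A degrees to (360 - A) degrees, which sends a reading of T minutes past 12:00 to (720 - T) minutes past 12:00.
Mirror reads 3:45 = 225 minutes past 12:00.
Actual time: (720 - 225) mod 720 = 495 minutes = 8:15.

Final answer: 8:15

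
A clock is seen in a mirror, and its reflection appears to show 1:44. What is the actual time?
Reflection across the vertical (12-6) axis maps a hand at angle A degrees to (360 - A) degrees, which sends a reading of T minutes past 12:00 to (720 - T) minutes past 12:00.
Mirror reads 1:44 = 104 minutes past 12:00.
Actual time: (720 - 104) mod 720 = 616 minutes = 10:16.

Final answer: 10:16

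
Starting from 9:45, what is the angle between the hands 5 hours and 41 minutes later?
First find the time 5 hours and 41 minutes after 9:45.
Total minutes: 9 x 60 + 45 + 5 x 60 + 41 = 926.
926 mod 720 = 206 minutes = 3:26.
Now compute the angle at 3:26:
Hour hand: 3 x 30 + 26 x 0.5 = 103 degrees
Minute hand: 26 x 6 = 156 degrees
Difference: |103 - 156| = 53 degrees
The angle is 53 degrees

Final answer: 53 degrees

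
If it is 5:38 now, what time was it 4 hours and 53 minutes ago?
Starting time: 5:38 = 338 total minutes past 12:00
Subtracting: 4 hours and 53 minutes = 293 minutes
338 - 293 = 45 minutes
= 45 minutes past 12:00 = 12:45

Final answer: 12:45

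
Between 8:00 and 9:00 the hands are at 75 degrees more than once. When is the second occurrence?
At t minutes past 8:00, the hour hand is at 30 x 8 + 0.5t degrees and the minute hand is at 6t degrees.
The smaller angle between them is 75 degrees when |30H - 5.5t| = 75 or |30H - 5.5t| = 285.
With H = 8, solve 30 x 8 - 5.5t = +/- target for each target:
  t = (30 x 8 - 75) / 5.5 = 30
  t = (30 x 8 + 75) / 5.5 = 57.27
  t = (30 x 8 - 285) / 5.5 = -8.18 (outside (0, 60))
  t = (30 x 8 + 285) / 5.5 = 95.45 (outside (0, 60))
Valid solutions in (0, 60): {30, 57.27} minutes.
The second occurrence is t = 57.27 minutes.
The hands form a 75-degree angle at 57.27 minutes past 8:00.

Final answer: 57.27 minutes past 8:00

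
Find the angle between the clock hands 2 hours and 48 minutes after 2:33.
First find the time 2 hours and 48 minutes after 2:33.
Total minutes: 2 x 60 + 33 + 2 x 60 + 48 = 321.
321 mod 720 = 321 minutes = 5:21.
Now compute the angle at 5:21:
Hour hand: 5 x 30 + 21 x 0.5 = 160.5 degrees
Minute hand: 21 x 6 = 126 degrees
Difference: |160.5 - 126| = 34.5 degrees
The angle is 34.5 degrees

Final answer: 34.5 degrees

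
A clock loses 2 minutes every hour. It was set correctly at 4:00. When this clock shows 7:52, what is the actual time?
For every 60 true minutes, the faulty clock advances 58 minutes, so 1 faulty-clock minute corresponds to 60/58 true minutes.
From 4:00 to 7:52 on the faulty dial is 232 minutes.
True elapsed: 232 x 60/58 = 240 minutes = 4 hours.
True time: 4:00 + 4 hours = 8:00.

Final answer: 8:00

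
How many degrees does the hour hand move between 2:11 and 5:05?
The hour hand moves 0.5 degrees per minute.
Time elapsed: 5:05 - 2:11 = 174 minutes
Angular displacement: 174 x 0.5 = 87 degrees

Final answer: 87 degrees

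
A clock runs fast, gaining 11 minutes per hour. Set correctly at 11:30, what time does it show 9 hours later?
For every 60 true minutes, the faulty clock advances 60 + 11 = 71 minutes.
True elapsed: 9 hours = 540 minutes.
Faulty clock advances: 540 x 71/60 = 639 minutes (drift: 99 minutes ahead).
Shown time: 11:30 + 639 minutes = 10:09.

Final answer: 10:09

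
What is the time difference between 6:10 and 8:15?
From 6:10 to 8:15:
(8 x 60 + 15) - (6 x 60 + 10) = 495 - 370 = 125 minutes
= 2 hours and 5 minutes

Final answer: 2 hours and 5 minutes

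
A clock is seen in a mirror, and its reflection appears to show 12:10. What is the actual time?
Reflection across the vertical (12-6) axis maps a hand at angle A degrees to (360 - A) degrees, which sends a reading of T minutes past 12:00 to (720 - T) minutes past 12:00.
Mirror reads 12:10 = 10 minutes past 12:00.
Actual time: (720 - 10) mod 720 = 710 minutes = 11:50.

Final answer: 11:50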